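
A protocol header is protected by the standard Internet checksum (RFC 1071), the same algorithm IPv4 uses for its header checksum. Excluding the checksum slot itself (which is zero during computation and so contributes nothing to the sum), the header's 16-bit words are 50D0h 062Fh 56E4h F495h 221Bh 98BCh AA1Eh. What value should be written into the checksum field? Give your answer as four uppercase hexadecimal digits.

F88F

One's-complement addition (fold any carry out of bit 15 back into bit 0):
  0x50D0 + 0x062F = 0x056FF
  0x56FF + 0x56E4 = 0x0ADE3
  0xADE3 + 0xF495 = 0x1A278 → wrap carry → 0xA279
  0xA279 + 0x221B = 0x0C494
  0xC494 + 0x98BC = 0x15D50 → wrap carry → 0x5D51
  0x5D51 + 0xAA1E = 0x1076F → wrap carry → 0x0770
One's-complement sum = 0x0770.
Checksum = ~0x0770 & 0xFFFF = 0xF88F.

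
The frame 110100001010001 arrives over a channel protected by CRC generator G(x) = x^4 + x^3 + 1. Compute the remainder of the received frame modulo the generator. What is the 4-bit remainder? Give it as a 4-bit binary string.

Modulo-2 division of 110100001010001 by 11001:
  pos 0: 11010 XOR 11001 = 00011
  pos 3: 11000 XOR 11001 = 00001
  pos 7: 11010 XOR 11001 = 00011
  pos 10: 11001 XOR 11001 = 00000
Remainder = 0000 (zero — the frame passes the CRC check).

0000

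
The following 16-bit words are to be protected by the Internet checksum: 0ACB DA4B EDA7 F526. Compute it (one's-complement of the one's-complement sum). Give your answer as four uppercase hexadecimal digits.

One's-complement addition (fold any carry out of bit 15 back into bit 0):
  0x0ACB + 0xDA4B = 0x0E516
  0xE516 + 0xEDA7 = 0x1D2BD → wrap carry → 0xD2BE
  0xD2BE + 0xF526 = 0x1C7E4 → wrap carry → 0xC7E5
One's-complement sum = 0xC7E5.
Checksum = ~0xC7E5 & 0xFFFF = 0x381A.

381A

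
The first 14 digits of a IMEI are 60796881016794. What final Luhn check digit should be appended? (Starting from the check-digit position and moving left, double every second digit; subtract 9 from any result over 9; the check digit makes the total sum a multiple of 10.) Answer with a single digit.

5

Partial digits right→left: 4 9 7 6 1 0 1 8 8 6 9 7 0 6
Double every second digit counting from the check-digit position (so the 1st, 3rd, 5th, ... of the partial from the right).
  doubled (with −9 where >9): 8 5 2 2 7 9 0 → sum 33
  kept as-is: 9 6 0 8 6 7 6 → sum 42
Total = 33 + 42 = 75.
Check digit = (10 − (75 mod 10)) mod 10 = 5.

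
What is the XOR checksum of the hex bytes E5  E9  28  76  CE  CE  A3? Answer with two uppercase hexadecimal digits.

F1

XOR the bytes together:
  start with 0xE5
  0xE5 ⊕ 0xE9 = 0x0C
  0x0C ⊕ 0x28 = 0x24
  0x24 ⊕ 0x76 = 0x52
  0x52 ⊕ 0xCE = 0x9C
  0x9C ⊕ 0xCE = 0x52
  0x52 ⊕ 0xA3 = 0xF1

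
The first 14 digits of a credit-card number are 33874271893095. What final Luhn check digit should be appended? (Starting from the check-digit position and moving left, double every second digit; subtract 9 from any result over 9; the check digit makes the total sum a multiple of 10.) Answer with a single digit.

Partial digits right→left: 5 9 0 3 9 8 1 7 2 4 7 8 3 3
Double every second digit counting from the check-digit position (so the 1st, 3rd, 5th, ... of the partial from the right).
  doubled (with −9 where >9): 1 0 9 2 4 5 6 → sum 27
  kept as-is: 9 3 8 7 4 8 3 → sum 42
Total = 27 + 42 = 69.
Check digit = (10 − (69 mod 10)) mod 10 = 1.

1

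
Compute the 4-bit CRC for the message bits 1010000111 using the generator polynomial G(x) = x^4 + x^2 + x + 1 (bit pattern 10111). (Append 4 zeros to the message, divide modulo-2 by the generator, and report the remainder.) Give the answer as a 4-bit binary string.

Append 4 zeros: 10100001110000. Divide by 10111 (XOR where the leading bit is 1):
  pos 0: 10100 XOR 10111 = 00011
  pos 3: 11001 XOR 10111 = 01110
  pos 4: 11101 XOR 10111 = 01010
  pos 5: 10101 XOR 10111 = 00010
  pos 8: 10000 XOR 10111 = 00111
Remainder (last 4 bits) = 1110. This is the CRC / FCS.

1110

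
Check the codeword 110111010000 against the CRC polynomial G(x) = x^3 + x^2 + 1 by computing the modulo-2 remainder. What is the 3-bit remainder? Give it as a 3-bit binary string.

Modulo-2 division of 110111010000 by 1101:
  pos 0: 1101 XOR 1101 = 0000
  pos 4: 1101 XOR 1101 = 0000
Remainder = 000 (zero — the frame passes the CRC check).

000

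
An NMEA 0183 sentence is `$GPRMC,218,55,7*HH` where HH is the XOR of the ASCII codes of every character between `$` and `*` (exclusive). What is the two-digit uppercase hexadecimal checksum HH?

6B

XOR the ASCII codes of the payload characters:
  'G' = 0x47 → acc = 0x47
  'P' = 0x50 → acc = 0x17
  'R' = 0x52 → acc = 0x45
  'M' = 0x4D → acc = 0x08
  'C' = 0x43 → acc = 0x4B
  ',' = 0x2C → acc = 0x67
  '2' = 0x32 → acc = 0x55
  '1' = 0x31 → acc = 0x64
  '8' = 0x38 → acc = 0x5C
  ',' = 0x2C → acc = 0x70
  '5' = 0x35 → acc = 0x45
  '5' = 0x35 → acc = 0x70
  ',' = 0x2C → acc = 0x5C
  '7' = 0x37 → acc = 0x6B
Checksum = 0x6B.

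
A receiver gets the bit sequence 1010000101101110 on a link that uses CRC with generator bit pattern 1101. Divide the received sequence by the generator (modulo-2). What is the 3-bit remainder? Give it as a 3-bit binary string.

000

Modulo-2 division of 1010000101101110 by 1101:
  pos 0: 1010 XOR 1101 = 0111
  pos 1: 1110 XOR 1101 = 0011
  pos 3: 1100 XOR 1101 = 0001
  pos 6: 1101 XOR 1101 = 0000
  pos 10: 1011 XOR 1101 = 0110
  pos 11: 1101 XOR 1101 = 0000
Remainder = 000 (zero — the frame passes the CRC check).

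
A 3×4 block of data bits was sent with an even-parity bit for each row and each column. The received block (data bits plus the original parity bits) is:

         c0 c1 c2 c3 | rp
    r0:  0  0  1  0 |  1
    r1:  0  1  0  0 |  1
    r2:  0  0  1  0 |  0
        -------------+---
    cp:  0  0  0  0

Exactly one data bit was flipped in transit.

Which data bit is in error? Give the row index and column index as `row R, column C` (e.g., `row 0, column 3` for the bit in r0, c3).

Recompute each row's even parity and compare to rp:
  r0: data parity 1, sent rp 1 → ok
  r1: data parity 1, sent rp 1 → ok
  r2: data parity 1, sent rp 0 → mismatch
Recompute each column's even parity and compare to cp:
  c0: data parity 0, sent cp 0 → ok
  c1: data parity 1, sent cp 0 → mismatch
  c2: data parity 0, sent cp 0 → ok
  c3: data parity 0, sent cp 0 → ok
Exactly one row (r2) and one column (c1) fail → the flipped bit is at their intersection.

row 2, column 1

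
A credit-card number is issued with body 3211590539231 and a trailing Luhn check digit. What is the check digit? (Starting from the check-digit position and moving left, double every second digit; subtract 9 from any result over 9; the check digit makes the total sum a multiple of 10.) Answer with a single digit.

0

Partial digits right→left: 1 3 2 9 3 5 0 9 5 1 1 2 3
Double every second digit counting from the check-digit position (so the 1st, 3rd, 5th, ... of the partial from the right).
  doubled (with −9 where >9): 2 4 6 0 1 2 6 → sum 21
  kept as-is: 3 9 5 9 1 2 → sum 29
Total = 21 + 29 = 50.
Check digit = (10 − (50 mod 10)) mod 10 = 0.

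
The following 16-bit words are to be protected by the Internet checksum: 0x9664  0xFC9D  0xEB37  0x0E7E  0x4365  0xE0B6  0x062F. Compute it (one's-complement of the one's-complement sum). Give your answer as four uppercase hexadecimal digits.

One's-complement addition (fold any carry out of bit 15 back into bit 0):
  0x9664 + 0xFC9D = 0x19301 → wrap carry → 0x9302
  0x9302 + 0xEB37 = 0x17E39 → wrap carry → 0x7E3A
  0x7E3A + 0x0E7E = 0x08CB8
  0x8CB8 + 0x4365 = 0x0D01D
  0xD01D + 0xE0B6 = 0x1B0D3 → wrap carry → 0xB0D4
  0xB0D4 + 0x062F = 0x0B703
One's-complement sum = 0xB703.
Checksum = ~0xB703 & 0xFFFF = 0x48FC.

48FC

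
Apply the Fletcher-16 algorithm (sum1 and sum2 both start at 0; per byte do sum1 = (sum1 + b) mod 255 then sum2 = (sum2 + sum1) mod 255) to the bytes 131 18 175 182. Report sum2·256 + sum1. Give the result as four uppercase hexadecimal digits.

5AFB

Running sums (mod 255):
  after byte 0 (131): sum1=131, sum2=131
  after byte 1 (18): sum1=149, sum2=25
  after byte 2 (175): sum1=69, sum2=94
  after byte 3 (182): sum1=251, sum2=90
Checksum = sum2·256 + sum1 = 90·256 + 251 = 23291 = 0x5AFB.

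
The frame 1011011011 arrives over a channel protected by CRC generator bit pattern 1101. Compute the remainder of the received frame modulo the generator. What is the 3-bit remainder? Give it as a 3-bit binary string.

Modulo-2 division of 1011011011 by 1101:
  pos 0: 1011 XOR 1101 = 0110
  pos 1: 1100 XOR 1101 = 0001
  pos 4: 1110 XOR 1101 = 0011
  pos 6: 1111 XOR 1101 = 0010
Remainder = 010 (nonzero — an error is detected).

010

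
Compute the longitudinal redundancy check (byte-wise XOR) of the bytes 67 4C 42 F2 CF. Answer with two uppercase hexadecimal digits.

XOR the bytes together:
  start with 0x67
  0x67 ⊕ 0x4C = 0x2B
  0x2B ⊕ 0x42 = 0x69
  0x69 ⊕ 0xF2 = 0x9B
  0x9B ⊕ 0xCF = 0x54

54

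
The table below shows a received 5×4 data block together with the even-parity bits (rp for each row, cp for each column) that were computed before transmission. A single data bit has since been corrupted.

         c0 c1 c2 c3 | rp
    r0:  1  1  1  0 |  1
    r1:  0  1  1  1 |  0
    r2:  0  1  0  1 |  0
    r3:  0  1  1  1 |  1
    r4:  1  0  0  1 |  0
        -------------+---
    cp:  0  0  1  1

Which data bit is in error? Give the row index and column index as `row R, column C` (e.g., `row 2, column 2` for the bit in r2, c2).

Recompute each row's even parity and compare to rp:
  r0: data parity 1, sent rp 1 → ok
  r1: data parity 1, sent rp 0 → mismatch
  r2: data parity 0, sent rp 0 → ok
  r3: data parity 1, sent rp 1 → ok
  r4: data parity 0, sent rp 0 → ok
Recompute each column's even parity and compare to cp:
  c0: data parity 0, sent cp 0 → ok
  c1: data parity 0, sent cp 0 → ok
  c2: data parity 1, sent cp 1 → ok
  c3: data parity 0, sent cp 1 → mismatch
Exactly one row (r1) and one column (c3) fail → the flipped bit is at their intersection.

row 1, column 3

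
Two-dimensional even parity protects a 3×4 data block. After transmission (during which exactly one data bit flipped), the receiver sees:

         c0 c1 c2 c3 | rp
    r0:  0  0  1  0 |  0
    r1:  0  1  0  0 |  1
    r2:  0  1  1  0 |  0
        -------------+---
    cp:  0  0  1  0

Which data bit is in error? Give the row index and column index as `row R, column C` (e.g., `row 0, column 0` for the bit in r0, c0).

row 0, column 2

Recompute each row's even parity and compare to rp:
  r0: data parity 1, sent rp 0 → mismatch
  r1: data parity 1, sent rp 1 → ok
  r2: data parity 0, sent rp 0 → ok
Recompute each column's even parity and compare to cp:
  c0: data parity 0, sent cp 0 → ok
  c1: data parity 0, sent cp 0 → ok
  c2: data parity 0, sent cp 1 → mismatch
  c3: data parity 0, sent cp 0 → ok
Exactly one row (r0) and one column (c2) fail → the flipped bit is at their intersection.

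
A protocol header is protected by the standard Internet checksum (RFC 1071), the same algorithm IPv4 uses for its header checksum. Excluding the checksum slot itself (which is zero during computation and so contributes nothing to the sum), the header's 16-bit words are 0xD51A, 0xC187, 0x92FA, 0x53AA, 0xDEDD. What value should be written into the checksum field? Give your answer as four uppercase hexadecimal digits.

One's-complement addition (fold any carry out of bit 15 back into bit 0):
  0xD51A + 0xC187 = 0x196A1 → wrap carry → 0x96A2
  0x96A2 + 0x92FA = 0x1299C → wrap carry → 0x299D
  0x299D + 0x53AA = 0x07D47
  0x7D47 + 0xDEDD = 0x15C24 → wrap carry → 0x5C25
One's-complement sum = 0x5C25.
Checksum = ~0x5C25 & 0xFFFF = 0xA3DA.

A3DA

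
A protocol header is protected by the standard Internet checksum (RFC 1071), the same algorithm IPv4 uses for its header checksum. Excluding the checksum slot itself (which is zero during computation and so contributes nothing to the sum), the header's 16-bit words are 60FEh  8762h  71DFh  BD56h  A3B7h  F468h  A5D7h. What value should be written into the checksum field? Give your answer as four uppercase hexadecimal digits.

AA70

One's-complement addition (fold any carry out of bit 15 back into bit 0):
  0x60FE + 0x8762 = 0x0E860
  0xE860 + 0x71DF = 0x15A3F → wrap carry → 0x5A40
  0x5A40 + 0xBD56 = 0x11796 → wrap carry → 0x1797
  0x1797 + 0xA3B7 = 0x0BB4E
  0xBB4E + 0xF468 = 0x1AFB6 → wrap carry → 0xAFB7
  0xAFB7 + 0xA5D7 = 0x1558E → wrap carry → 0x558F
One's-complement sum = 0x558F.
Checksum = ~0x558F & 0xFFFF = 0xAA70.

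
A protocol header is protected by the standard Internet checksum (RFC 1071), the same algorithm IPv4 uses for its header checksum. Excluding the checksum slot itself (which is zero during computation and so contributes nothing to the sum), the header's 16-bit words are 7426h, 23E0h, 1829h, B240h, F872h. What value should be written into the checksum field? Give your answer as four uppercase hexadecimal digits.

One's-complement addition (fold any carry out of bit 15 back into bit 0):
  0x7426 + 0x23E0 = 0x09806
  0x9806 + 0x1829 = 0x0B02F
  0xB02F + 0xB240 = 0x1626F → wrap carry → 0x6270
  0x6270 + 0xF872 = 0x15AE2 → wrap carry → 0x5AE3
One's-complement sum = 0x5AE3.
Checksum = ~0x5AE3 & 0xFFFF = 0xA51C.

A51C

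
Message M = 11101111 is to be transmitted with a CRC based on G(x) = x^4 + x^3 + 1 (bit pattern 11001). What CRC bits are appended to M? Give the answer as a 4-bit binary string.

1000

Append 4 zeros: 111011110000. Divide by 11001 (XOR where the leading bit is 1):
  pos 0: 11101 XOR 11001 = 00100
  pos 2: 10011 XOR 11001 = 01010
  pos 3: 10101 XOR 11001 = 01100
  pos 4: 11000 XOR 11001 = 00001
Remainder (last 4 bits) = 1000. This is the CRC / FCS.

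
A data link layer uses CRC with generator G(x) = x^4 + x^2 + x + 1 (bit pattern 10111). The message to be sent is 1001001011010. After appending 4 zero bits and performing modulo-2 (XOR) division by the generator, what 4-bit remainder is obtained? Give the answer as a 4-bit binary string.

1010

Append 4 zeros: 10010010110100000. Divide by 10111 (XOR where the leading bit is 1):
  pos 0: 10010 XOR 10111 = 00101
  pos 2: 10101 XOR 10111 = 00010
  pos 5: 10011 XOR 10111 = 00100
  pos 7: 10001 XOR 10111 = 00110
  pos 9: 11000 XOR 10111 = 01111
  pos 10: 11110 XOR 10111 = 01001
  pos 11: 10010 XOR 10111 = 00101
Remainder (last 4 bits) = 1010. This is the CRC / FCS.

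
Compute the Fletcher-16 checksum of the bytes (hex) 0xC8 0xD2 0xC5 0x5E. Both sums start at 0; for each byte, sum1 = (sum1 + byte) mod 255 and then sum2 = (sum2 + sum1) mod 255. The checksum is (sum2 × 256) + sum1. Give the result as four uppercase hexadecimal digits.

Running sums (mod 255):
  after byte 0 (0xC8): sum1=200, sum2=200
  after byte 1 (0xD2): sum1=155, sum2=100
  after byte 2 (0xC5): sum1=97, sum2=197
  after byte 3 (0x5E): sum1=191, sum2=133
Checksum = sum2·256 + sum1 = 133·256 + 191 = 34239 = 0x85BF.

85BF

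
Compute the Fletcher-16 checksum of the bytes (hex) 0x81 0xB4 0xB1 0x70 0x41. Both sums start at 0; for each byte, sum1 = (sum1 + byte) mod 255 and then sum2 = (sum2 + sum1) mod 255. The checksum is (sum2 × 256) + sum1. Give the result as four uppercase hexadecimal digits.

9199

Running sums (mod 255):
  after byte 0 (0x81): sum1=129, sum2=129
  after byte 1 (0xB4): sum1=54, sum2=183
  after byte 2 (0xB1): sum1=231, sum2=159
  after byte 3 (0x70): sum1=88, sum2=247
  after byte 4 (0x41): sum1=153, sum2=145
Checksum = sum2·256 + sum1 = 145·256 + 153 = 37273 = 0x9199.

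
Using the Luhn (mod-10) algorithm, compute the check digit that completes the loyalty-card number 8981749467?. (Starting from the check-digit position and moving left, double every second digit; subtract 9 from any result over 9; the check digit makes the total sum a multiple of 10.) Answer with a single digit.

Partial digits right→left: 7 6 4 9 4 7 1 8 9 8
Double every second digit counting from the check-digit position (so the 1st, 3rd, 5th, ... of the partial from the right).
  doubled (with −9 where >9): 5 8 8 2 9 → sum 32
  kept as-is: 6 9 7 8 8 → sum 38
Total = 32 + 38 = 70.
Check digit = (10 − (70 mod 10)) mod 10 = 0.

0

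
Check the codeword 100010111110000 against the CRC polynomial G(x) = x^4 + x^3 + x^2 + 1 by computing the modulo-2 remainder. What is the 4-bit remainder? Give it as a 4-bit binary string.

1110

Modulo-2 division of 100010111110000 by 11101:
  pos 0: 10001 XOR 11101 = 01100
  pos 1: 11000 XOR 11101 = 00101
  pos 3: 10111 XOR 11101 = 01010
  pos 4: 10101 XOR 11101 = 01000
  pos 5: 10001 XOR 11101 = 01100
  pos 6: 11001 XOR 11101 = 00100
  pos 8: 10000 XOR 11101 = 01101
  pos 9: 11010 XOR 11101 = 00111
Remainder = 1110 (nonzero — an error is detected).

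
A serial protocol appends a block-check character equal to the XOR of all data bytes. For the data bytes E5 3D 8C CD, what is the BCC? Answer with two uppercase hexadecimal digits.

XOR the bytes together:
  start with 0xE5
  0xE5 ⊕ 0x3D = 0xD8
  0xD8 ⊕ 0x8C = 0x54
  0x54 ⊕ 0xCD = 0x99

99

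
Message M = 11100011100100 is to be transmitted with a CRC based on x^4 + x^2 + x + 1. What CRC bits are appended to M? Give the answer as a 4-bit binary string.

1110

Append 4 zeros: 111000111001000000. Divide by 10111 (XOR where the leading bit is 1):
  pos 0: 11100 XOR 10111 = 01011
  pos 1: 10110 XOR 10111 = 00001
  pos 5: 11110 XOR 10111 = 01001
  pos 6: 10010 XOR 10111 = 00101
  pos 8: 10110 XOR 10111 = 00001
  pos 12: 10000 XOR 10111 = 00111
Remainder (last 4 bits) = 1110. This is the CRC / FCS.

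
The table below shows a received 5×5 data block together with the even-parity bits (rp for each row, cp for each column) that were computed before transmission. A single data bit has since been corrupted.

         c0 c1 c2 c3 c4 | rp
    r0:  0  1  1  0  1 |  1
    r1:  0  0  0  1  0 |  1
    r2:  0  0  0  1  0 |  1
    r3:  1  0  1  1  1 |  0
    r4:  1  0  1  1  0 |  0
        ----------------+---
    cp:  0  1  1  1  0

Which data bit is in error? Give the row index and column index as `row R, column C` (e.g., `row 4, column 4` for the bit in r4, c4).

Recompute each row's even parity and compare to rp:
  r0: data parity 1, sent rp 1 → ok
  r1: data parity 1, sent rp 1 → ok
  r2: data parity 1, sent rp 1 → ok
  r3: data parity 0, sent rp 0 → ok
  r4: data parity 1, sent rp 0 → mismatch
Recompute each column's even parity and compare to cp:
  c0: data parity 0, sent cp 0 → ok
  c1: data parity 1, sent cp 1 → ok
  c2: data parity 1, sent cp 1 → ok
  c3: data parity 0, sent cp 1 → mismatch
  c4: data parity 0, sent cp 0 → ok
Exactly one row (r4) and one column (c3) fail → the flipped bit is at their intersection.

row 4, column 3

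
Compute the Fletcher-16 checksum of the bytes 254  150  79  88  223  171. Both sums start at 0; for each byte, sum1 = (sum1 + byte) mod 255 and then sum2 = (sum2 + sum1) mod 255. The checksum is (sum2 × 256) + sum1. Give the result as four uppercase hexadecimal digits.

9CC8

Running sums (mod 255):
  after byte 0 (254): sum1=254, sum2=254
  after byte 1 (150): sum1=149, sum2=148
  after byte 2 (79): sum1=228, sum2=121
  after byte 3 (88): sum1=61, sum2=182
  after byte 4 (223): sum1=29, sum2=211
  after byte 5 (171): sum1=200, sum2=156
Checksum = sum2·256 + sum1 = 156·256 + 200 = 40136 = 0x9CC8.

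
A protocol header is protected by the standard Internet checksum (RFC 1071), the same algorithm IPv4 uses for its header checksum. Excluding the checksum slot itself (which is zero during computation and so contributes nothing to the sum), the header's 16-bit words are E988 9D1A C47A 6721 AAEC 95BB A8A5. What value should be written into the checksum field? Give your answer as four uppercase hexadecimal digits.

One's-complement addition (fold any carry out of bit 15 back into bit 0):
  0xE988 + 0x9D1A = 0x186A2 → wrap carry → 0x86A3
  0x86A3 + 0xC47A = 0x14B1D → wrap carry → 0x4B1E
  0x4B1E + 0x6721 = 0x0B23F
  0xB23F + 0xAAEC = 0x15D2B → wrap carry → 0x5D2C
  0x5D2C + 0x95BB = 0x0F2E7
  0xF2E7 + 0xA8A5 = 0x19B8C → wrap carry → 0x9B8D
One's-complement sum = 0x9B8D.
Checksum = ~0x9B8D & 0xFFFF = 0x6472.

6472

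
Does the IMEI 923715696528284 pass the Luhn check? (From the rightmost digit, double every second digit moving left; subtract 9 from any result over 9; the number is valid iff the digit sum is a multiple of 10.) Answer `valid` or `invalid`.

invalid

From the right, keep odd positions and double even positions (subtract 9 from any doubled value over 9):
  doubled (positions 2,4,...): 7 7 1 9 1 5 4 → sum 34
  kept (positions 1,3,...): 4 2 2 6 6 1 3 9 → sum 33
Total = 67.
67 mod 10 = 7, so the number is invalid.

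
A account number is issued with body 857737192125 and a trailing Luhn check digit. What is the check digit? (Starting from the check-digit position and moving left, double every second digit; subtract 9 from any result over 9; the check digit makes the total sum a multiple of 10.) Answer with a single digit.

4

Partial digits right→left: 5 2 1 2 9 1 7 3 7 7 5 8
Double every second digit counting from the check-digit position (so the 1st, 3rd, 5th, ... of the partial from the right).
  doubled (with −9 where >9): 1 2 9 5 5 1 → sum 23
  kept as-is: 2 2 1 3 7 8 → sum 23
Total = 23 + 23 = 46.
Check digit = (10 − (46 mod 10)) mod 10 = 4.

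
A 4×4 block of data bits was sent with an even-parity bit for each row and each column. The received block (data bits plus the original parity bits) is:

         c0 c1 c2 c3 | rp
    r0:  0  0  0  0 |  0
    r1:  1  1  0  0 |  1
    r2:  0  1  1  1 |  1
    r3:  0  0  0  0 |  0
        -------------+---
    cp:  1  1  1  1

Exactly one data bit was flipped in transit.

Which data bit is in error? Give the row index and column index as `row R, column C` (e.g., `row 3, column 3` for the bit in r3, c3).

row 1, column 1

Recompute each row's even parity and compare to rp:
  r0: data parity 0, sent rp 0 → ok
  r1: data parity 0, sent rp 1 → mismatch
  r2: data parity 1, sent rp 1 → ok
  r3: data parity 0, sent rp 0 → ok
Recompute each column's even parity and compare to cp:
  c0: data parity 1, sent cp 1 → ok
  c1: data parity 0, sent cp 1 → mismatch
  c2: data parity 1, sent cp 1 → ok
  c3: data parity 1, sent cp 1 → ok
Exactly one row (r1) and one column (c1) fail → the flipped bit is at their intersection.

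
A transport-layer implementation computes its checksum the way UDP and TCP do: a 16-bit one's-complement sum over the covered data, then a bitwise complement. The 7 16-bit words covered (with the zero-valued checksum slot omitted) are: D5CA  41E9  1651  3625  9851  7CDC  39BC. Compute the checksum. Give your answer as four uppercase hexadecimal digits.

4CEB

One's-complement addition (fold any carry out of bit 15 back into bit 0):
  0xD5CA + 0x41E9 = 0x117B3 → wrap carry → 0x17B4
  0x17B4 + 0x1651 = 0x02E05
  0x2E05 + 0x3625 = 0x0642A
  0x642A + 0x9851 = 0x0FC7B
  0xFC7B + 0x7CDC = 0x17957 → wrap carry → 0x7958
  0x7958 + 0x39BC = 0x0B314
One's-complement sum = 0xB314.
Checksum = ~0xB314 & 0xFFFF = 0x4CEB.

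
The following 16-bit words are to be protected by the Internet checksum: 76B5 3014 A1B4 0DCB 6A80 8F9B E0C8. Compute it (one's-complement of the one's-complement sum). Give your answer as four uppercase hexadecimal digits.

CED1

One's-complement addition (fold any carry out of bit 15 back into bit 0):
  0x76B5 + 0x3014 = 0x0A6C9
  0xA6C9 + 0xA1B4 = 0x1487D → wrap carry → 0x487E
  0x487E + 0x0DCB = 0x05649
  0x5649 + 0x6A80 = 0x0C0C9
  0xC0C9 + 0x8F9B = 0x15064 → wrap carry → 0x5065
  0x5065 + 0xE0C8 = 0x1312D → wrap carry → 0x312E
One's-complement sum = 0x312E.
Checksum = ~0x312E & 0xFFFF = 0xCED1.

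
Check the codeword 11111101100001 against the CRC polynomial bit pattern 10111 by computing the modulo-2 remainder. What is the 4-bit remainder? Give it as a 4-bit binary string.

Modulo-2 division of 11111101100001 by 10111:
  pos 0: 11111 XOR 10111 = 01000
  pos 1: 10001 XOR 10111 = 00110
  pos 3: 11001 XOR 10111 = 01110
  pos 4: 11101 XOR 10111 = 01010
  pos 5: 10100 XOR 10111 = 00011
  pos 8: 11000 XOR 10111 = 01111
  pos 9: 11111 XOR 10111 = 01000
Remainder = 1000 (nonzero — an error is detected).

1000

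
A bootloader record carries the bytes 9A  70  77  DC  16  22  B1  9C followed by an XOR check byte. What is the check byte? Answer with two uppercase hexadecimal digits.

XOR the bytes together:
  start with 0x9A
  0x9A ⊕ 0x70 = 0xEA
  0xEA ⊕ 0x77 = 0x9D
  0x9D ⊕ 0xDC = 0x41
  0x41 ⊕ 0x16 = 0x57
  0x57 ⊕ 0x22 = 0x75
  0x75 ⊕ 0xB1 = 0xC4
  0xC4 ⊕ 0x9C = 0x58

58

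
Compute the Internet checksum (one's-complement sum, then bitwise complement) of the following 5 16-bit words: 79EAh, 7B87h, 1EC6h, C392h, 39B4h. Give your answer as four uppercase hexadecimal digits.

EE80

One's-complement addition (fold any carry out of bit 15 back into bit 0):
  0x79EA + 0x7B87 = 0x0F571
  0xF571 + 0x1EC6 = 0x11437 → wrap carry → 0x1438
  0x1438 + 0xC392 = 0x0D7CA
  0xD7CA + 0x39B4 = 0x1117E → wrap carry → 0x117F
One's-complement sum = 0x117F.
Checksum = ~0x117F & 0xFFFF = 0xEE80.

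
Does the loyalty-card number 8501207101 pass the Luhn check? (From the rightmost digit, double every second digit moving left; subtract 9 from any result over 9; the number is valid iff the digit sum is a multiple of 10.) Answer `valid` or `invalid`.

invalid

From the right, keep odd positions and double even positions (subtract 9 from any doubled value over 9):
  doubled (positions 2,4,...): 0 5 4 0 7 → sum 16
  kept (positions 1,3,...): 1 1 0 1 5 → sum 8
Total = 24.
24 mod 10 = 4, so the number is invalid.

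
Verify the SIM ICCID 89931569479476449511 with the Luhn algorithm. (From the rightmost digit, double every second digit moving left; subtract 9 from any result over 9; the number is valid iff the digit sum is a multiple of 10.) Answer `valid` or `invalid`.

invalid

From the right, keep odd positions and double even positions (subtract 9 from any doubled value over 9):
  doubled (positions 2,4,...): 2 9 8 5 9 8 3 2 9 7 → sum 62
  kept (positions 1,3,...): 1 5 4 6 4 7 9 5 3 9 → sum 53
Total = 115.
115 mod 10 = 5, so the number is invalid.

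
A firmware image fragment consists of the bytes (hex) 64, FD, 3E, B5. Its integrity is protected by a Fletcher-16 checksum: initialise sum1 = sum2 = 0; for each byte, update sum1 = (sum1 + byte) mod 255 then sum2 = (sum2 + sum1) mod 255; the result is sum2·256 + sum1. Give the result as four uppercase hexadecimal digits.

BD56

Running sums (mod 255):
  after byte 0 (64): sum1=100, sum2=100
  after byte 1 (FD): sum1=98, sum2=198
  after byte 2 (3E): sum1=160, sum2=103
  after byte 3 (B5): sum1=86, sum2=189
Checksum = sum2·256 + sum1 = 189·256 + 86 = 48470 = 0xBD56.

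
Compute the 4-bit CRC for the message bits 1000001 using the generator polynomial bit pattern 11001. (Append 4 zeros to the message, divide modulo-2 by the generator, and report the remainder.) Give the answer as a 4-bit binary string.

Append 4 zeros: 10000010000. Divide by 11001 (XOR where the leading bit is 1):
  pos 0: 10000 XOR 11001 = 01001
  pos 1: 10010 XOR 11001 = 01011
  pos 2: 10111 XOR 11001 = 01110
  pos 3: 11100 XOR 11001 = 00101
  pos 5: 10100 XOR 11001 = 01101
  pos 6: 11010 XOR 11001 = 00011
Remainder (last 4 bits) = 0011. This is the CRC / FCS.

0011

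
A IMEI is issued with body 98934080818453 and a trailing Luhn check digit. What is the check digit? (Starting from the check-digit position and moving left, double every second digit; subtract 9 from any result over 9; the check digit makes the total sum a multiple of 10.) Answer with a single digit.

Partial digits right→left: 3 5 4 8 1 8 0 8 0 4 3 9 8 9
Double every second digit counting from the check-digit position (so the 1st, 3rd, 5th, ... of the partial from the right).
  doubled (with −9 where >9): 6 8 2 0 0 6 7 → sum 29
  kept as-is: 5 8 8 8 4 9 9 → sum 51
Total = 29 + 51 = 80.
Check digit = (10 − (80 mod 10)) mod 10 = 0.

0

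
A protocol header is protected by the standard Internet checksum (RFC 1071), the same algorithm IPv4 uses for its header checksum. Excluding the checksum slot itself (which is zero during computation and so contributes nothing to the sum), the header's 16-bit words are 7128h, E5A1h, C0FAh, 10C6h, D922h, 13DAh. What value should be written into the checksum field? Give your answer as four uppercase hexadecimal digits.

One's-complement addition (fold any carry out of bit 15 back into bit 0):
  0x7128 + 0xE5A1 = 0x156C9 → wrap carry → 0x56CA
  0x56CA + 0xC0FA = 0x117C4 → wrap carry → 0x17C5
  0x17C5 + 0x10C6 = 0x0288B
  0x288B + 0xD922 = 0x101AD → wrap carry → 0x01AE
  0x01AE + 0x13DA = 0x01588
One's-complement sum = 0x1588.
Checksum = ~0x1588 & 0xFFFF = 0xEA77.

EA77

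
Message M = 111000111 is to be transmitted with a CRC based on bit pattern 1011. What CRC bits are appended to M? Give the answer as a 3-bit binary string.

Append 3 zeros: 111000111000. Divide by 1011 (XOR where the leading bit is 1):
  pos 0: 1110 XOR 1011 = 0101
  pos 1: 1010 XOR 1011 = 0001
  pos 4: 1011 XOR 1011 = 0000
  pos 8: 1000 XOR 1011 = 0011
Remainder (last 3 bits) = 011. This is the CRC / FCS.

011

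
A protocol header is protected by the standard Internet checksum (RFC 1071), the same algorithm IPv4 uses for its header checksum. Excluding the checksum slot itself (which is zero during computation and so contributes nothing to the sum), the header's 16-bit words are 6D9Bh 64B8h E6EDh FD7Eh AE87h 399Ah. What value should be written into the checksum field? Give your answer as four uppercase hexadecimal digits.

One's-complement addition (fold any carry out of bit 15 back into bit 0):
  0x6D9B + 0x64B8 = 0x0D253
  0xD253 + 0xE6ED = 0x1B940 → wrap carry → 0xB941
  0xB941 + 0xFD7E = 0x1B6BF → wrap carry → 0xB6C0
  0xB6C0 + 0xAE87 = 0x16547 → wrap carry → 0x6548
  0x6548 + 0x399A = 0x09EE2
One's-complement sum = 0x9EE2.
Checksum = ~0x9EE2 & 0xFFFF = 0x611D.

611D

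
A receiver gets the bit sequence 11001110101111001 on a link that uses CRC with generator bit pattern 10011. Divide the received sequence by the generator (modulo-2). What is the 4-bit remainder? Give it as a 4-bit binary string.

0000

Modulo-2 division of 11001110101111001 by 10011:
  pos 0: 11001 XOR 10011 = 01010
  pos 1: 10101 XOR 10011 = 00110
  pos 3: 11010 XOR 10011 = 01001
  pos 4: 10011 XOR 10011 = 00000
  pos 10: 11110 XOR 10011 = 01101
  pos 11: 11010 XOR 10011 = 01001
  pos 12: 10011 XOR 10011 = 00000
Remainder = 0000 (zero — the frame passes the CRC check).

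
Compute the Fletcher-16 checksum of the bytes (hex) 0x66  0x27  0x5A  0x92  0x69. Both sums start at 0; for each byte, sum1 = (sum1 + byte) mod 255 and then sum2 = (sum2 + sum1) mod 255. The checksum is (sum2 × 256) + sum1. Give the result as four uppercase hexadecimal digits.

3AE3

Running sums (mod 255):
  after byte 0 (0x66): sum1=102, sum2=102
  after byte 1 (0x27): sum1=141, sum2=243
  after byte 2 (0x5A): sum1=231, sum2=219
  after byte 3 (0x92): sum1=122, sum2=86
  after byte 4 (0x69): sum1=227, sum2=58
Checksum = sum2·256 + sum1 = 58·256 + 227 = 15075 = 0x3AE3.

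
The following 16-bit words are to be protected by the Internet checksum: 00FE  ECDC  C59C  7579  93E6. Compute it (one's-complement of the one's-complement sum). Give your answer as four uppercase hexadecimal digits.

4328

One's-complement addition (fold any carry out of bit 15 back into bit 0):
  0x00FE + 0xECDC = 0x0EDDA
  0xEDDA + 0xC59C = 0x1B376 → wrap carry → 0xB377
  0xB377 + 0x7579 = 0x128F0 → wrap carry → 0x28F1
  0x28F1 + 0x93E6 = 0x0BCD7
One's-complement sum = 0xBCD7.
Checksum = ~0xBCD7 & 0xFFFF = 0x4328.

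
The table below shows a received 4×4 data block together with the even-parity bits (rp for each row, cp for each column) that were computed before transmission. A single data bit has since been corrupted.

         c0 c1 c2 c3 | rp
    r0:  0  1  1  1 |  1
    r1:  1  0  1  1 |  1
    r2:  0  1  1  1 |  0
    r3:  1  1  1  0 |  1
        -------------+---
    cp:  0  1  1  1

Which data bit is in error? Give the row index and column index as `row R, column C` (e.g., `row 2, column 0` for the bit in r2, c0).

row 2, column 2

Recompute each row's even parity and compare to rp:
  r0: data parity 1, sent rp 1 → ok
  r1: data parity 1, sent rp 1 → ok
  r2: data parity 1, sent rp 0 → mismatch
  r3: data parity 1, sent rp 1 → ok
Recompute each column's even parity and compare to cp:
  c0: data parity 0, sent cp 0 → ok
  c1: data parity 1, sent cp 1 → ok
  c2: data parity 0, sent cp 1 → mismatch
  c3: data parity 1, sent cp 1 → ok
Exactly one row (r2) and one column (c2) fail → the flipped bit is at their intersection.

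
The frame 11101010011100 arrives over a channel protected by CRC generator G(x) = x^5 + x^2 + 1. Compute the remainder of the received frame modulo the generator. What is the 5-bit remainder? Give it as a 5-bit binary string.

Modulo-2 division of 11101010011100 by 100101:
  pos 0: 111010 XOR 100101 = 011111
  pos 1: 111111 XOR 100101 = 011010
  pos 2: 110100 XOR 100101 = 010001
  pos 3: 100010 XOR 100101 = 000111
  pos 6: 111111 XOR 100101 = 011010
  pos 7: 110100 XOR 100101 = 010001
  pos 8: 100010 XOR 100101 = 000111
Remainder = 00111 (nonzero — an error is detected).

00111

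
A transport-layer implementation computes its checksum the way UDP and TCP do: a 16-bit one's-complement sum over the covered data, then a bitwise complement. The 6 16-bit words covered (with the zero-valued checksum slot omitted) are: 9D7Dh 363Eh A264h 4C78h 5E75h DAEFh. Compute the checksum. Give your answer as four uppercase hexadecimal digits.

0402

One's-complement addition (fold any carry out of bit 15 back into bit 0):
  0x9D7D + 0x363E = 0x0D3BB
  0xD3BB + 0xA264 = 0x1761F → wrap carry → 0x7620
  0x7620 + 0x4C78 = 0x0C298
  0xC298 + 0x5E75 = 0x1210D → wrap carry → 0x210E
  0x210E + 0xDAEF = 0x0FBFD
One's-complement sum = 0xFBFD.
Checksum = ~0xFBFD & 0xFFFF = 0x0402.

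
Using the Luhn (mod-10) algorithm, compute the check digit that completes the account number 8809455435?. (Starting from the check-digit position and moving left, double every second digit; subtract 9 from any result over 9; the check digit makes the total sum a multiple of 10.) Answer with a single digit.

4

Partial digits right→left: 5 3 4 5 5 4 9 0 8 8
Double every second digit counting from the check-digit position (so the 1st, 3rd, 5th, ... of the partial from the right).
  doubled (with −9 where >9): 1 8 1 9 7 → sum 26
  kept as-is: 3 5 4 0 8 → sum 20
Total = 26 + 20 = 46.
Check digit = (10 − (46 mod 10)) mod 10 = 4.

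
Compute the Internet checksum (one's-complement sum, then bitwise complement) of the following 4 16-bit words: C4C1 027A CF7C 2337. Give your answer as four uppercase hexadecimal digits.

4610

One's-complement addition (fold any carry out of bit 15 back into bit 0):
  0xC4C1 + 0x027A = 0x0C73B
  0xC73B + 0xCF7C = 0x196B7 → wrap carry → 0x96B8
  0x96B8 + 0x2337 = 0x0B9EF
One's-complement sum = 0xB9EF.
Checksum = ~0xB9EF & 0xFFFF = 0x4610.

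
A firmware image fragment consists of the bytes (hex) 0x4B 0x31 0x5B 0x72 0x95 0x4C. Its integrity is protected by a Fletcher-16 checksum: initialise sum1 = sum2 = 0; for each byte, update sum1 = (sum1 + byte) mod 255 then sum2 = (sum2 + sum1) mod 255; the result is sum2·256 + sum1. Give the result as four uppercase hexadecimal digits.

F52C

Running sums (mod 255):
  after byte 0 (0x4B): sum1=75, sum2=75
  after byte 1 (0x31): sum1=124, sum2=199
  after byte 2 (0x5B): sum1=215, sum2=159
  after byte 3 (0x72): sum1=74, sum2=233
  after byte 4 (0x95): sum1=223, sum2=201
  after byte 5 (0x4C): sum1=44, sum2=245
Checksum = sum2·256 + sum1 = 245·256 + 44 = 62764 = 0xF52C.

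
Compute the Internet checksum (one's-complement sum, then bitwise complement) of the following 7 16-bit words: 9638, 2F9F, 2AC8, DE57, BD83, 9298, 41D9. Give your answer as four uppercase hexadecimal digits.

9F12

One's-complement addition (fold any carry out of bit 15 back into bit 0):
  0x9638 + 0x2F9F = 0x0C5D7
  0xC5D7 + 0x2AC8 = 0x0F09F
  0xF09F + 0xDE57 = 0x1CEF6 → wrap carry → 0xCEF7
  0xCEF7 + 0xBD83 = 0x18C7A → wrap carry → 0x8C7B
  0x8C7B + 0x9298 = 0x11F13 → wrap carry → 0x1F14
  0x1F14 + 0x41D9 = 0x060ED
One's-complement sum = 0x60ED.
Checksum = ~0x60ED & 0xFFFF = 0x9F12.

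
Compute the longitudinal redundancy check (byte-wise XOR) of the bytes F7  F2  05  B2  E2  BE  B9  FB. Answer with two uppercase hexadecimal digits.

XOR the bytes together:
  start with 0xF7
  0xF7 ⊕ 0xF2 = 0x05
  0x05 ⊕ 0x05 = 0x00
  0x00 ⊕ 0xB2 = 0xB2
  0xB2 ⊕ 0xE2 = 0x50
  0x50 ⊕ 0xBE = 0xEE
  0xEE ⊕ 0xB9 = 0x57
  0x57 ⊕ 0xFB = 0xAC

AC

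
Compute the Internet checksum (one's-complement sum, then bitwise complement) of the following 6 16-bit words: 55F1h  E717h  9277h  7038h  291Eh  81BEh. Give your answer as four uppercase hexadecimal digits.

156A

One's-complement addition (fold any carry out of bit 15 back into bit 0):
  0x55F1 + 0xE717 = 0x13D08 → wrap carry → 0x3D09
  0x3D09 + 0x9277 = 0x0CF80
  0xCF80 + 0x7038 = 0x13FB8 → wrap carry → 0x3FB9
  0x3FB9 + 0x291E = 0x068D7
  0x68D7 + 0x81BE = 0x0EA95
One's-complement sum = 0xEA95.
Checksum = ~0xEA95 & 0xFFFF = 0x156A.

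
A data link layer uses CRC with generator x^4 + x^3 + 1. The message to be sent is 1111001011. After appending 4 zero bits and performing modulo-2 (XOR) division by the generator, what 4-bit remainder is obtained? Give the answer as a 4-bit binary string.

0111

Append 4 zeros: 11110010110000. Divide by 11001 (XOR where the leading bit is 1):
  pos 0: 11110 XOR 11001 = 00111
  pos 2: 11101 XOR 11001 = 00100
  pos 4: 10001 XOR 11001 = 01000
  pos 5: 10001 XOR 11001 = 01000
  pos 6: 10000 XOR 11001 = 01001
  pos 7: 10010 XOR 11001 = 01011
  pos 8: 10110 XOR 11001 = 01111
  pos 9: 11110 XOR 11001 = 00111
Remainder (last 4 bits) = 0111. This is the CRC / FCS.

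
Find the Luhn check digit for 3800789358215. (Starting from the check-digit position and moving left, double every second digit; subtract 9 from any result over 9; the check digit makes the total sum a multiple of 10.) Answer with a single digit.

Partial digits right→left: 5 1 2 8 5 3 9 8 7 0 0 8 3
Double every second digit counting from the check-digit position (so the 1st, 3rd, 5th, ... of the partial from the right).
  doubled (with −9 where >9): 1 4 1 9 5 0 6 → sum 26
  kept as-is: 1 8 3 8 0 8 → sum 28
Total = 26 + 28 = 54.
Check digit = (10 − (54 mod 10)) mod 10 = 6.

6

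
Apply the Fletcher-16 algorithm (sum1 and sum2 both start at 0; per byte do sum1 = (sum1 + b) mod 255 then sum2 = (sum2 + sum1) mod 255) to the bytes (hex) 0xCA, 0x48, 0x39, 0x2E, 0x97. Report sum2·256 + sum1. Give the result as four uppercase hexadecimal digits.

Running sums (mod 255):
  after byte 0 (0xCA): sum1=202, sum2=202
  after byte 1 (0x48): sum1=19, sum2=221
  after byte 2 (0x39): sum1=76, sum2=42
  after byte 3 (0x2E): sum1=122, sum2=164
  after byte 4 (0x97): sum1=18, sum2=182
Checksum = sum2·256 + sum1 = 182·256 + 18 = 46610 = 0xB612.

B612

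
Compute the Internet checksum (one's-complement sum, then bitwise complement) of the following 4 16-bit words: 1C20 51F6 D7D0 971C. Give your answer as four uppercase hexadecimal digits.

22FC

One's-complement addition (fold any carry out of bit 15 back into bit 0):
  0x1C20 + 0x51F6 = 0x06E16
  0x6E16 + 0xD7D0 = 0x145E6 → wrap carry → 0x45E7
  0x45E7 + 0x971C = 0x0DD03
One's-complement sum = 0xDD03.
Checksum = ~0xDD03 & 0xFFFF = 0x22FC.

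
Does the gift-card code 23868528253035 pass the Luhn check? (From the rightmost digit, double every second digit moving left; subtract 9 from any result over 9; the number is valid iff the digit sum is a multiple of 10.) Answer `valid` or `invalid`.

valid

From the right, keep odd positions and double even positions (subtract 9 from any doubled value over 9):
  doubled (positions 2,4,...): 6 6 4 4 7 7 4 → sum 38
  kept (positions 1,3,...): 5 0 5 8 5 6 3 → sum 32
Total = 70.
70 mod 10 = 0, so the number is valid.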